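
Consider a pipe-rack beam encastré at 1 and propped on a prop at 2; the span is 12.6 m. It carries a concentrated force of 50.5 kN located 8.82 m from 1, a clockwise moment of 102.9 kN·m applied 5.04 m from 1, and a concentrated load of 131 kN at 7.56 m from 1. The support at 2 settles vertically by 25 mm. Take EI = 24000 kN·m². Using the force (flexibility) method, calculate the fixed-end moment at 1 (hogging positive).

M_1 = 379.6 kN·m

Release the roller at 2. Primary structure: cantilever fixed at 1.
Deflection at 2 on the released cantilever, summing each load's contribution:
  point load 50.5 at a = 8.82: Pa²(3L − a)/(6EI) = 18975/EI
  clockwise couple 102.9 at a = 5.04: M₀a(2L − a)/(2EI) = 5228/EI
  point load 131 at a = 7.56: Pa²(3L − a)/(6EI) = 37735/EI
  δ_0 = 61937/EI
Tip deflection under a unit load at 2: L³/(3EI) = 666.8/EI.
With EI = 24000 kN·m²: δ_0 = 2.5807 m and δ_{22} = 0.027783 m/kN.
Compatibility — the beam at 2 must follow the support down by 0.025 m: δ_0 − R_2·δ_{22} = 0.025, so R_2 = (2.5807 − 0.025)/0.027783 = 91.99 kN.
Moment equilibrium about 1: M_1 = Σ(load moments about 1) − R_2·L = 1539 − 91.99×12.6 = 379.6 kN·m.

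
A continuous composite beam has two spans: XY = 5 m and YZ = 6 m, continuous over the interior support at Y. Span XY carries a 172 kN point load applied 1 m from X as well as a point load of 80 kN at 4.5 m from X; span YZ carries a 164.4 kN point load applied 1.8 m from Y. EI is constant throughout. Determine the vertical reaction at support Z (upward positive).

Insert a hinge at Y; M_Y is the redundant, and each span becomes simply supported.
Discontinuity in slope at Y on the released structure — sum the simple-span end rotations:
  span XY: point load 172 at a = 1: Pab(L + a)/(6LEI) = 137.6/EI
  span XY: point load 80 at a = 4.5: Pab(L + a)/(6LEI) = 57/EI
  span YZ: point load 164.4 at a = 1.8: Pab(L + b)/(6LEI) = 352.1/EI
  relative rotation θ_0 = (194.6 + 352.1)/EI = 546.7/EI
A unit hogging moment at Y produces rotation L₁/(3EI) + L₂/(3EI) = 3.667/EI.
Compatibility: M_Y·(L₁+L₂)/(3EI) = θ_0, giving M_Y = 149.1 kN·m (hogging).
Span YZ, ΣM about Z: R_Y^{YZ}·6 = 690.5 + 149.1, so R_Y^{YZ} = 139.9 kN and R_Z = 164.4 − 139.9 = 24.47 kN.

R_Z = 24.47 kN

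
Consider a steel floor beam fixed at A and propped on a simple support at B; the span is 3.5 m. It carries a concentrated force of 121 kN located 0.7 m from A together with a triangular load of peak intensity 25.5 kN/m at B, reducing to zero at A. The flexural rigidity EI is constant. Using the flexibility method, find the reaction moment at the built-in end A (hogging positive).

Remove the prop at B; the released (primary) structure is a cantilever built in at A.
Free-end deflection of the primary structure under the applied loading (downward +):
  point load 121 at a = 0.7: Pa²(3L − a)/(6EI) = 96.84/EI
  triangular load, peak 25.5 at the free end: 11w₀L⁴/(120EI) = 350.8/EI
  δ_0 = 447.6/EI
Tip deflection under a unit load at B: L³/(3EI) = 14.29/EI.
The prop prevents deflection at B: R_B = δ_0/δ_{BB} = 447.6/14.29 = 31.32 kN.
Moment equilibrium about A: M_A = Σ(load moments about A) − R_B·L = 188.8 − 31.32×3.5 = 79.21 kN·m.

M_A = 79.21 kN·m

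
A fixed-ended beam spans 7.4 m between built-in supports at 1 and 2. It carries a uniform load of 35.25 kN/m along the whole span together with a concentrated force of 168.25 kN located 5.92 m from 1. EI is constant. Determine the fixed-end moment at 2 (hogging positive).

M_2 = 320.2 kN·m

Take the two fixed-end moments M_1, M_2 as redundants; the released structure is the simple span 12.
End rotations of the released simple span under the applied load (×1/EI):
  at 1: UDL 35.25: wL³/(24EI) = 595.2/EI
  at 2: UDL 35.25: wL³/(24EI) = 595.2/EI
  at 1: point load 168.25 at a = 5.92: Pab(L + b)/(6LEI) = 294.8/EI
  at 2: point load 168.25 at a = 5.92: Pab(L + a)/(6LEI) = 442.2/EI
  θ_10 = 890/EI,  θ_20 = 1037/EI
Flexibility coefficients: a unit moment at one end gives L/(3EI) there and L/(6EI) at the far end, so f₁₁ = f₂₂ = 2.467/EI and f₁₂ = f₂₁ = 1.233/EI.
Compatibility — zero rotation at each built-in end:
  2.467 M_1 + 1.233 M_2 = 890
  1.233 M_1 + 2.467 M_2 = 1037
Solving the pair gives M_1 = 200.7 kN·m and M_2 = 320.2 kN·m (hogging).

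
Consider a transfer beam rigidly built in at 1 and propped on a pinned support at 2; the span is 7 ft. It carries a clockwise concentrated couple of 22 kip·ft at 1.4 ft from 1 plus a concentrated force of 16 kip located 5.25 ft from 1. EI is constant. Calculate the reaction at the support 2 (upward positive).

R_2 = 11.82 kip

Release the roller at 2. Primary structure: cantilever fixed at 1.
Free-end deflection of the primary structure under the applied loading (downward +):
  clockwise couple 22 at a = 1.4: M₀a(2L − a)/(2EI) = 194/EI
  point load 16 at a = 5.25: Pa²(3L − a)/(6EI) = 1158/EI
  δ_0 = 1352/EI
Flexibility coefficient — unit upward force at 2: δ_{22} = L³/(3EI) = 114.3/EI.
Compatibility at 2: δ_0 − R_2·δ_{22} = 0, so R_2 = 1352/114.3 = 11.82 kip.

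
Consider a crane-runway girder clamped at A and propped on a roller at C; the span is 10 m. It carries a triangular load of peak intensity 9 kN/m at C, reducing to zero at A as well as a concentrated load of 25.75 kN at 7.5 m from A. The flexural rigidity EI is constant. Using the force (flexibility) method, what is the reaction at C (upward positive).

R_C = 41.04 kN

Choose R_C as the redundant. The primary structure is the cantilever fixed at A.
Deflection at C on the released cantilever, summing each load's contribution:
  triangular load, peak 9 at the free end: 11w₀L⁴/(120EI) = 8250/EI
  point load 25.75 at a = 7.5: Pa²(3L − a)/(6EI) = 5432/EI
  δ_0 = 13682/EI
Flexibility coefficient — unit upward force at C: δ_{CC} = L³/(3EI) = 333.3/EI.
Compatibility at C: δ_0 − R_C·δ_{CC} = 0, so R_C = 13682/333.3 = 41.04 kN.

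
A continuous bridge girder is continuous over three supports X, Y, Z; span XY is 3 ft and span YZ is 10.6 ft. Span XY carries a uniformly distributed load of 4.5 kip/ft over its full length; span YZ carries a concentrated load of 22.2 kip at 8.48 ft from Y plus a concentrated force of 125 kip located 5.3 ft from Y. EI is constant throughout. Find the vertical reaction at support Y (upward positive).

R_Y = 164.5 kip

Release continuity at Y by inserting a hinge; the redundant is the internal moment M_Y. The primary structure is two simply-supported spans XY and YZ.
Rotations at Y on the released spans (each span's end-slope, ×1/EI):
  span XY: UDL 4.5: wL³/(24EI) = 5.062/EI
  span YZ: point load 22.2 at a = 8.48: Pab(L + b)/(6LEI) = 79.82/EI
  span YZ: point load 125 at a = 5.3: Pab(L + b)/(6LEI) = 877.8/EI
  relative rotation θ_0 = (5.062 + 957.6)/EI = 962.7/EI
A unit hogging moment at Y produces rotation L₁/(3EI) + L₂/(3EI) = 4.533/EI.
Slope continuity at Y: θ_0 = M_Y·4.533/EI, so M_Y = 962.7/4.533 = 212.4 kip·ft (hogging).
Span XY, ΣM about X with M_Y applied at Y: R_Y^{XY}·3 = 20.25 + 212.4, so R_Y^{XY} = 77.54 kip and R_X = 13.5 − 77.54 = -64.04 kip.
Span YZ, ΣM about Z: R_Y^{YZ}·10.6 = 709.6 + 212.4, so R_Y^{YZ} = 86.97 kip and R_Z = 147.2 − 86.97 = 60.23 kip.
R_Y = 77.54 + 86.97 = 164.5 kip.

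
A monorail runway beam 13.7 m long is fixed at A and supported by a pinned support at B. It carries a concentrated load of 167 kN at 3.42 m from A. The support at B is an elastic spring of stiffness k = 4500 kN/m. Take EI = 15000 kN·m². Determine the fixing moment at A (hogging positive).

Take the reaction at B as the redundant and release it; the primary structure is a cantilever fixed at A.
Primary-structure tip deflection at B by superposition:
  point load 167 at a = 3.42: Pa²(3L − a)/(6EI) = 12267/EI
Flexibility coefficient — unit upward force at B: δ_{BB} = L³/(3EI) = 857.1/EI.
With EI = 15000 kN·m²: δ_0 = 0.81778 m and δ_{BB} = 0.057141 m/kN.
Compatibility — the spring shortens by R_B/k under the reaction it provides: δ_0 − R_B·δ_{BB} = R_B/k. With 1/k = 0.000222 m/kN, R_B = δ_0 / (δ_{BB} + 1/k) = 0.81778 / (0.057141 + 0.000222) = 14.26 kN.
Moment equilibrium about A: M_A = Σ(load moments about A) − R_B·L = 571.1 − 14.26×13.7 = 375.8 kN·m.

M_A = 375.8 kN·m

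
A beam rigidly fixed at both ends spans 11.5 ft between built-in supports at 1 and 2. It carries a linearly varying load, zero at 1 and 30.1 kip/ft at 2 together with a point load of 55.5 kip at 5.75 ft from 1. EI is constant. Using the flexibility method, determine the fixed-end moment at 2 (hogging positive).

M_2 = 278.8 kip·ft

Take the two fixed-end moments M_1, M_2 as redundants; the released structure is the simple span 12.
End rotations of the released simple span under the applied load (×1/EI):
  at 1: triangular load, peak 30.1: 7w₀L³/(360EI) = 890.1/EI
  at 2: triangular load, peak 30.1: w₀L³/(45EI) = 1017/EI
  at 1: point load 55.5 at a = 5.75: Pab(L + b)/(6LEI) = 458.7/EI
  at 2: point load 55.5 at a = 5.75: Pab(L + a)/(6LEI) = 458.7/EI
  θ_10 = 1349/EI,  θ_20 = 1476/EI
Flexibility coefficients: a unit moment at one end gives L/(3EI) there and L/(6EI) at the far end, so f₁₁ = f₂₂ = 3.833/EI and f₁₂ = f₂₁ = 1.917/EI.
Compatibility — zero rotation at each built-in end:
  3.833 M_1 + 1.917 M_2 = 1349
  1.917 M_1 + 3.833 M_2 = 1476
Solving the pair gives M_1 = 212.5 kip·ft and M_2 = 278.8 kip·ft (hogging).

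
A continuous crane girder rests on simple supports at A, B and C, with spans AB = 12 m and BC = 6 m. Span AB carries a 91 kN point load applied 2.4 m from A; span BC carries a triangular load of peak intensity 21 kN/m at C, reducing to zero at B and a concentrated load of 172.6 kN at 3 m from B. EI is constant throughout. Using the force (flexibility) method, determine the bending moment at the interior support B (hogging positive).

M_B = 149.3 kN·m

Release continuity at B by inserting a hinge; the redundant is the internal moment M_B. The primary structure is two simply-supported spans AB and BC.
End slopes at the hinge B, treating each span as simply supported:
  span AB: point load 91 at a = 2.4: Pab(L + a)/(6LEI) = 419.3/EI
  span BC: triangular load, peak 21: 7w₀L³/(360EI) = 88.2/EI
  span BC: point load 172.6 at a = 3: Pab(L + b)/(6LEI) = 388.4/EI
  relative rotation θ_0 = (419.3 + 476.6)/EI = 895.9/EI
A unit hogging moment at B produces rotation L₁/(3EI) + L₂/(3EI) = 6/EI.
Slope continuity at B: θ_0 = M_B·6/EI, so M_B = 895.9/6 = 149.3 kN·m (hogging).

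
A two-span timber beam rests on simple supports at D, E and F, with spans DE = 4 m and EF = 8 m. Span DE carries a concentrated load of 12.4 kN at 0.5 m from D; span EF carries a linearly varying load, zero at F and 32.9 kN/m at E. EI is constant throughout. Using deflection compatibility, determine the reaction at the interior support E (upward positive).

R_E = 124.8 kN

Insert a hinge at E; M_E is the redundant, and each span becomes simply supported.
Discontinuity in slope at E on the released structure — sum the simple-span end rotations:
  span DE: point load 12.4 at a = 0.5: Pab(L + a)/(6LEI) = 4.069/EI
  span EF: triangular load, peak 32.9: w₀L³/(45EI) = 374.3/EI
  relative rotation θ_0 = (4.069 + 374.3)/EI = 378.4/EI
A unit hogging moment at E produces rotation L₁/(3EI) + L₂/(3EI) = 4/EI.
Compatibility: M_E·(L₁+L₂)/(3EI) = θ_0, giving M_E = 94.6 kN·m (hogging).
Span DE, ΣM about D with M_E applied at E: R_E^{DE}·4 = 6.2 + 94.6, so R_E^{DE} = 25.2 kN and R_D = 12.4 − 25.2 = -12.8 kN.
Span EF, ΣM about F: R_E^{EF}·8 = 701.9 + 94.6, so R_E^{EF} = 99.56 kN and R_F = 131.6 − 99.56 = 32.04 kN.
R_E = 25.2 + 99.56 = 124.8 kN.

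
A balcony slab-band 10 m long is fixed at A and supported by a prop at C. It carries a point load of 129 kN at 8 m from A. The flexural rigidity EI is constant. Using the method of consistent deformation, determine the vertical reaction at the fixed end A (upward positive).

R_A = 38.18 kN

Release the roller at C. Primary structure: cantilever fixed at A.
Deflection at C on the released cantilever, summing each load's contribution:
  point load 129 at a = 8: Pa²(3L − a)/(6EI) = 30272/EI
Flexibility coefficient — unit upward force at C: δ_{CC} = L³/(3EI) = 333.3/EI.
The prop prevents deflection at C: R_C = δ_0/δ_{CC} = 30272/333.3 = 90.82 kN.
Vertical equilibrium: R_A = ΣP − R_C = 129 − 90.82 = 38.18 kN.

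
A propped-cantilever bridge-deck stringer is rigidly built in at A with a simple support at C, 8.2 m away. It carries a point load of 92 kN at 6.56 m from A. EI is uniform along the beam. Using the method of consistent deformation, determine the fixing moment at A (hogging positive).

Release the roller at C. Primary structure: cantilever fixed at A.
Downward deflection at the released point C due to the loads:
  point load 92 at a = 6.56: Pa²(3L − a)/(6EI) = 11904/EI
Flexibility coefficient — unit upward force at C: δ_{CC} = L³/(3EI) = 183.8/EI.
Compatibility at C: δ_0 − R_C·δ_{CC} = 0, so R_C = 11904/183.8 = 64.77 kN.
Moment equilibrium about A: M_A = Σ(load moments about A) − R_C·L = 603.5 − 64.77×8.2 = 72.42 kN·m.

M_A = 72.42 kN·m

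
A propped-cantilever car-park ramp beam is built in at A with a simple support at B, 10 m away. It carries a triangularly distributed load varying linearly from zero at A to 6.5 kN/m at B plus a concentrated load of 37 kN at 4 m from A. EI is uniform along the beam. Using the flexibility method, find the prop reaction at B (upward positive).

R_B = 25.57 kN

Take the reaction at B as the redundant and release it; the primary structure is a cantilever fixed at A.
Downward deflection at the released point B due to the loads:
  triangular load, peak 6.5 at the free end: 11w₀L⁴/(120EI) = 5958/EI
  point load 37 at a = 4: Pa²(3L − a)/(6EI) = 2565/EI
  δ_0 = 8524/EI
Tip deflection under a unit load at B: L³/(3EI) = 333.3/EI.
Compatibility at B: δ_0 − R_B·δ_{BB} = 0, so R_B = 8524/333.3 = 25.57 kN.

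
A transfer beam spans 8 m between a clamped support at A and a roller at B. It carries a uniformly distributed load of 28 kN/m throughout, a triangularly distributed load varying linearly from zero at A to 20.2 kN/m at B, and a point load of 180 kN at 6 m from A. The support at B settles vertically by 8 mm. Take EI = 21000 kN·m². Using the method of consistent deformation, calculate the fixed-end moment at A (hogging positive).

Release the roller at B. Primary structure: cantilever fixed at A.
Deflection at B on the released cantilever, summing each load's contribution:
  UDL 28: wL⁴/(8EI) = 14336/EI
  triangular load, peak 20.2 at the free end: 11w₀L⁴/(120EI) = 7584/EI
  point load 180 at a = 6: Pa²(3L − a)/(6EI) = 19440/EI
  δ_0 = 41360/EI
Tip deflection under a unit load at B: L³/(3EI) = 170.7/EI.
With EI = 21000 kN·m²: δ_0 = 1.9695 m and δ_{BB} = 0.008127 m/kN.
Compatibility — the beam at B must follow the support down by 0.008 m: δ_0 − R_B·δ_{BB} = 0.008, so R_B = (1.9695 − 0.008)/0.008127 = 241.4 kN.
Moment equilibrium about A: M_A = Σ(load moments about A) − R_B·L = 2407 − 241.4×8 = 476 kN·m.

M_A = 476 kN·m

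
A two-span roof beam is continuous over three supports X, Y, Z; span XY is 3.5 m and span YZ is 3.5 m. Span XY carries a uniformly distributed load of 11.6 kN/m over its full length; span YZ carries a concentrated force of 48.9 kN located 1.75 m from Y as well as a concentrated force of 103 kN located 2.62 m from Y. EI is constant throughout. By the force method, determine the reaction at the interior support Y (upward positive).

Insert a hinge at Y; M_Y is the redundant, and each span becomes simply supported.
Discontinuity in slope at Y on the released structure — sum the simple-span end rotations:
  span XY: UDL 11.6: wL³/(24EI) = 20.72/EI
  span YZ: point load 48.9 at a = 1.75: Pab(L + b)/(6LEI) = 37.44/EI
  span YZ: point load 103 at a = 2.62: Pab(L + b)/(6LEI) = 49.53/EI
  relative rotation θ_0 = (20.72 + 86.97)/EI = 107.7/EI
A unit hogging moment at Y produces rotation L₁/(3EI) + L₂/(3EI) = 2.333/EI.
Slope continuity at Y: θ_0 = M_Y·2.333/EI, so M_Y = 107.7/2.333 = 46.15 kN·m (hogging).
Span XY, ΣM about X with M_Y applied at Y: R_Y^{XY}·3.5 = 71.05 + 46.15, so R_Y^{XY} = 33.49 kN and R_X = 40.6 − 33.49 = 7.113 kN.
Span YZ, ΣM about Z: R_Y^{YZ}·3.5 = 176.2 + 46.15, so R_Y^{YZ} = 63.53 kN and R_Z = 151.9 − 63.53 = 88.37 kN.
R_Y = 33.49 + 63.53 = 97.02 kN.

R_Y = 97.02 kN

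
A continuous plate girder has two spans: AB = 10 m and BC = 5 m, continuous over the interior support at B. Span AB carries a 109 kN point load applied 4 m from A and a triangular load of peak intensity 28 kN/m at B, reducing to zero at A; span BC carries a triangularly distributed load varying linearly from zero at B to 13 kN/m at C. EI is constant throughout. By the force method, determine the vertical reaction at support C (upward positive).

Take M_B as the redundant. Released structure: two simple spans AB and BC with a hinge at B.
End slopes at the hinge B, treating each span as simply supported:
  span AB: point load 109 at a = 4: Pab(L + a)/(6LEI) = 610.4/EI
  span AB: triangular load, peak 28: w₀L³/(45EI) = 622.2/EI
  span BC: triangular load, peak 13: 7w₀L³/(360EI) = 31.6/EI
  relative rotation θ_0 = (1233 + 31.6)/EI = 1264/EI
A unit hogging moment at B produces rotation L₁/(3EI) + L₂/(3EI) = 5/EI.
Compatibility: M_B·(L₁+L₂)/(3EI) = θ_0, giving M_B = 252.8 kN·m (hogging).
Span BC, ΣM about C: R_B^{BC}·5 = 54.17 + 252.8, so R_B^{BC} = 61.4 kN and R_C = 32.5 − 61.4 = -28.9 kN.

R_C = -28.9 kN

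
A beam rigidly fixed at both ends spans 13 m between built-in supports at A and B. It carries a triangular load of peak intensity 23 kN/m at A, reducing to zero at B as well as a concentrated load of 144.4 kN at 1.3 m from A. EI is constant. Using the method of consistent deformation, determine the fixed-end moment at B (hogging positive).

M_B = 146.5 kN·m

Take the two fixed-end moments M_A, M_B as redundants; the released structure is the simple span AB.
End rotations of the released simple span under the applied load (×1/EI):
  at A: triangular load, peak 23: w₀L³/(45EI) = 1123/EI
  at B: triangular load, peak 23: 7w₀L³/(360EI) = 982.5/EI
  at A: point load 144.4 at a = 1.3: Pab(L + b)/(6LEI) = 695.5/EI
  at B: point load 144.4 at a = 1.3: Pab(L + a)/(6LEI) = 402.7/EI
  θ_A0 = 1818/EI,  θ_B0 = 1385/EI
Flexibility coefficients: a unit moment at one end gives L/(3EI) there and L/(6EI) at the far end, so f₁₁ = f₂₂ = 4.333/EI and f₁₂ = f₂₁ = 2.167/EI.
Compatibility — zero rotation at each built-in end:
  4.333 M_A + 2.167 M_B = 1818
  2.167 M_A + 4.333 M_B = 1385
Solving the pair gives M_A = 346.4 kN·m and M_B = 146.5 kN·m (hogging).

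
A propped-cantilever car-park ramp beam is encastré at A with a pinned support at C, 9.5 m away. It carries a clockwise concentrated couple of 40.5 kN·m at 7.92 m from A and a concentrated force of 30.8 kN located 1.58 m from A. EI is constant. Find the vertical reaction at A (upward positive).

Release the roller at C. Primary structure: cantilever fixed at A.
Free-end deflection of the primary structure under the applied loading (downward +):
  clockwise couple 40.5 at a = 7.92: M₀a(2L − a)/(2EI) = 1777/EI
  point load 30.8 at a = 1.58: Pa²(3L − a)/(6EI) = 345/EI
  δ_0 = 2122/EI
Tip deflection under a unit load at C: L³/(3EI) = 285.8/EI.
The prop prevents deflection at C: R_C = δ_0/δ_{CC} = 2122/285.8 = 7.425 kN.
Vertical equilibrium: R_A = ΣP − R_C = 30.8 − 7.425 = 23.38 kN.

R_A = 23.38 kN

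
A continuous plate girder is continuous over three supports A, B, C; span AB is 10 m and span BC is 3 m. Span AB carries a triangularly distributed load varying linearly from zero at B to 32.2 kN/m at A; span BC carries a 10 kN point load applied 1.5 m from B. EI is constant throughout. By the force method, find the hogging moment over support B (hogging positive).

M_B = 145.8 kN·m

Insert a hinge at B; M_B is the redundant, and each span becomes simply supported.
Discontinuity in slope at B on the released structure — sum the simple-span end rotations:
  span AB: triangular load, peak 32.2: 7w₀L³/(360EI) = 626.1/EI
  span BC: point load 10 at a = 1.5: Pab(L + b)/(6LEI) = 5.625/EI
  relative rotation θ_0 = (626.1 + 5.625)/EI = 631.7/EI
A unit hogging moment at B produces rotation L₁/(3EI) + L₂/(3EI) = 4.333/EI.
Compatibility: M_B·(L₁+L₂)/(3EI) = θ_0, giving M_B = 145.8 kN·m (hogging).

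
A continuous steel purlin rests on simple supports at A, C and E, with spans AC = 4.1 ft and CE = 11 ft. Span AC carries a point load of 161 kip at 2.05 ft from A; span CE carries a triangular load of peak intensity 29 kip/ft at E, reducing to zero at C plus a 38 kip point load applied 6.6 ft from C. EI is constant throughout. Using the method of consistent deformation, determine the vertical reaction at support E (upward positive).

Insert a hinge at C; M_C is the redundant, and each span becomes simply supported.
End slopes at the hinge C, treating each span as simply supported:
  span AC: point load 161 at a = 2.05: Pab(L + a)/(6LEI) = 169.2/EI
  span CE: triangular load, peak 29: 7w₀L³/(360EI) = 750.5/EI
  span CE: point load 38 at a = 6.6: Pab(L + b)/(6LEI) = 257.5/EI
  relative rotation θ_0 = (169.2 + 1008)/EI = 1177/EI
A unit hogging moment at C produces rotation L₁/(3EI) + L₂/(3EI) = 5.033/EI.
Slope continuity at C: θ_0 = M_C·5.033/EI, so M_C = 1177/5.033 = 233.9 kip·ft (hogging).
Span CE, ΣM about E: R_C^{CE}·11 = 752 + 233.9, so R_C^{CE} = 89.63 kip and R_E = 197.5 − 89.63 = 107.9 kip.

R_E = 107.9 kip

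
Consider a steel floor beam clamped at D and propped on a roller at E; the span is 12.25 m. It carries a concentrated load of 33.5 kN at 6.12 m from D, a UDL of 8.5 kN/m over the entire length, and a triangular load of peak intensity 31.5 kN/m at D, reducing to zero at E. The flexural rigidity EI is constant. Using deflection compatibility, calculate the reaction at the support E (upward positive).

R_E = 88.09 kN

Release the roller at E. Primary structure: cantilever fixed at D.
Deflection at E on the released cantilever, summing each load's contribution:
  point load 33.5 at a = 6.12: Pa²(3L − a)/(6EI) = 6405/EI
  UDL 8.5: wL⁴/(8EI) = 23926/EI
  triangular load, peak 31.5 at the fixed end: w₀L⁴/(30EI) = 23645/EI
  δ_0 = 53976/EI
Tip deflection under a unit load at E: L³/(3EI) = 612.8/EI.
Compatibility at E: δ_0 − R_E·δ_{EE} = 0, so R_E = 53976/612.8 = 88.09 kN.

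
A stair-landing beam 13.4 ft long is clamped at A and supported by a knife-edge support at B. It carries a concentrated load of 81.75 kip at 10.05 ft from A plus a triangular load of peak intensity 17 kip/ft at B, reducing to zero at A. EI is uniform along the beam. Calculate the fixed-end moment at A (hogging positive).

M_A = 306.4 kip·ft

Choose R_B as the redundant. The primary structure is the cantilever fixed at A.
Downward deflection at the released point B due to the loads:
  point load 81.75 at a = 10.05: Pa²(3L − a)/(6EI) = 41491/EI
  triangular load, peak 17 at the free end: 11w₀L⁴/(120EI) = 50243/EI
  δ_0 = 91735/EI
Tip deflection under a unit load at B: L³/(3EI) = 802/EI.
The prop prevents deflection at B: R_B = δ_0/δ_{BB} = 91735/802 = 114.4 kip.
Moment equilibrium about A: M_A = Σ(load moments about A) − R_B·L = 1839 − 114.4×13.4 = 306.4 kip·ft.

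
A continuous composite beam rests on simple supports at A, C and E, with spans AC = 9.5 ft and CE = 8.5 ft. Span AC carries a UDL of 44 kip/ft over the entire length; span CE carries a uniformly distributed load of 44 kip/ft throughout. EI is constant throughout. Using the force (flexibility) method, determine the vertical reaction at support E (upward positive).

Insert a hinge at C; M_C is the redundant, and each span becomes simply supported.
End slopes at the hinge C, treating each span as simply supported:
  span AC: UDL 44: wL³/(24EI) = 1572/EI
  span CE: UDL 44: wL³/(24EI) = 1126/EI
  relative rotation θ_0 = (1572 + 1126)/EI = 2698/EI
A unit hogging moment at C produces rotation L₁/(3EI) + L₂/(3EI) = 6/EI.
Compatibility: M_C·(L₁+L₂)/(3EI) = θ_0, giving M_C = 449.6 kip·ft (hogging).
Span CE, ΣM about E: R_C^{CE}·8.5 = 1590 + 449.6, so R_C^{CE} = 239.9 kip and R_E = 374 − 239.9 = 134.1 kip.

R_E = 134.1 kip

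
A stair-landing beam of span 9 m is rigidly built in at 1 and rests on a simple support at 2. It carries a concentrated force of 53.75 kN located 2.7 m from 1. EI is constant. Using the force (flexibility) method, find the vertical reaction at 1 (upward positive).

Remove the prop at 2; the released (primary) structure is a cantilever built in at 1.
Primary-structure tip deflection at 2 by superposition:
  point load 53.75 at a = 2.7: Pa²(3L − a)/(6EI) = 1587/EI
Tip deflection under a unit load at 2: L³/(3EI) = 243/EI.
Compatibility at 2: δ_0 − R_2·δ_{22} = 0, so R_2 = 1587/243 = 6.531 kN.
Vertical equilibrium: R_1 = ΣP − R_2 = 53.75 − 6.531 = 47.22 kN.

R_1 = 47.22 kN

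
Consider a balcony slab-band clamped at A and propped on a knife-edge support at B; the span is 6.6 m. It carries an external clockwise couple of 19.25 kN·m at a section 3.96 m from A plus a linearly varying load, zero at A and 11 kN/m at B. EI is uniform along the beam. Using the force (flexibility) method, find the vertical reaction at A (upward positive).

Take the reaction at B as the redundant and release it; the primary structure is a cantilever fixed at A.
Free-end deflection of the primary structure under the applied loading (downward +):
  clockwise couple 19.25 at a = 3.96: M₀a(2L − a)/(2EI) = 352.2/EI
  triangular load, peak 11 at the free end: 11w₀L⁴/(120EI) = 1913/EI
  δ_0 = 2265/EI
Flexibility coefficient — unit upward force at B: δ_{BB} = L³/(3EI) = 95.83/EI.
The prop prevents deflection at B: R_B = δ_0/δ_{BB} = 2265/95.83 = 23.64 kN.
Vertical equilibrium: R_A = ΣP − R_B = 36.3 − 23.64 = 12.66 kN.

R_A = 12.66 kN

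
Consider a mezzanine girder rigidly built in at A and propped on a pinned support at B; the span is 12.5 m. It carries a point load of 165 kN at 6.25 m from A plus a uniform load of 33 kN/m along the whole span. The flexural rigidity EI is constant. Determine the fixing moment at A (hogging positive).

M_A = 1031 kN·m

Choose R_B as the redundant. The primary structure is the cantilever fixed at A.
Deflection at B on the released cantilever, summing each load's contribution:
  point load 165 at a = 6.25: Pa²(3L − a)/(6EI) = 33569/EI
  UDL 33: wL⁴/(8EI) = 100708/EI
  δ_0 = 134277/EI
Flexibility coefficient — unit upward force at B: δ_{BB} = L³/(3EI) = 651/EI.
The prop prevents deflection at B: R_B = δ_0/δ_{BB} = 134277/651 = 206.2 kN.
Moment equilibrium about A: M_A = Σ(load moments about A) − R_B·L = 3609 − 206.2×12.5 = 1031 kN·m.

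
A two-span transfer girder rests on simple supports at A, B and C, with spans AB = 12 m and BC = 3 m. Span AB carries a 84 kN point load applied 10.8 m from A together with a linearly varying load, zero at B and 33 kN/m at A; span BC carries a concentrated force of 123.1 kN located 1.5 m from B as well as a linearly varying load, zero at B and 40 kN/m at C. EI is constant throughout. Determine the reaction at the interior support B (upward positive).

Take M_B as the redundant. Released structure: two simple spans AB and BC with a hinge at B.
End slopes at the hinge B, treating each span as simply supported:
  span AB: point load 84 at a = 10.8: Pab(L + a)/(6LEI) = 344.7/EI
  span AB: triangular load, peak 33: 7w₀L³/(360EI) = 1109/EI
  span BC: point load 123.1 at a = 1.5: Pab(L + b)/(6LEI) = 69.24/EI
  span BC: triangular load, peak 40: 7w₀L³/(360EI) = 21/EI
  relative rotation θ_0 = (1454 + 90.24)/EI = 1544/EI
A unit hogging moment at B produces rotation L₁/(3EI) + L₂/(3EI) = 5/EI.
Slope continuity at B: θ_0 = M_B·5/EI, so M_B = 1544/5 = 308.8 kN·m (hogging).
Span AB, ΣM about A with M_B applied at B: R_B^{AB}·12 = 1699 + 308.8, so R_B^{AB} = 167.3 kN and R_A = 282 − 167.3 = 114.7 kN.
Span BC, ΣM about C: R_B^{BC}·3 = 244.7 + 308.8, so R_B^{BC} = 184.5 kN and R_C = 183.1 − 184.5 = -1.369 kN.
R_B = 167.3 + 184.5 = 351.8 kN.

R_B = 351.8 kN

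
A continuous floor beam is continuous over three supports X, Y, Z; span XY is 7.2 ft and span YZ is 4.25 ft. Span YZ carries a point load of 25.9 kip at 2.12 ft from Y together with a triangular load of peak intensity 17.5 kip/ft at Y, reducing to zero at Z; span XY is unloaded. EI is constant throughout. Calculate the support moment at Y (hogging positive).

M_Y = 15.49 kip·ft

Insert a hinge at Y; M_Y is the redundant, and each span becomes simply supported.
Discontinuity in slope at Y on the released structure — sum the simple-span end rotations:
  span YZ: point load 25.9 at a = 2.12: Pab(L + b)/(6LEI) = 29.26/EI
  span YZ: triangular load, peak 17.5: w₀L³/(45EI) = 29.85/EI
  relative rotation θ_0 = (0 + 59.11)/EI = 59.11/EI
A unit hogging moment at Y produces rotation L₁/(3EI) + L₂/(3EI) = 3.817/EI.
Slope continuity at Y: θ_0 = M_Y·3.817/EI, so M_Y = 59.11/3.817 = 15.49 kip·ft (hogging).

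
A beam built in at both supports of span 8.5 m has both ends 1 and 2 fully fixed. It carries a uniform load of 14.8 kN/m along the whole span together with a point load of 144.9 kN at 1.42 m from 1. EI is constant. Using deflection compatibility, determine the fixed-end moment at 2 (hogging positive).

M_2 = 117.7 kN·m

Take the two fixed-end moments M_1, M_2 as redundants; the released structure is the simple span 12.
Simple-span end rotations at 1 and 2 under the given loads:
  at 1: UDL 14.8: wL³/(24EI) = 378.7/EI
  at 2: UDL 14.8: wL³/(24EI) = 378.7/EI
  at 1: point load 144.9 at a = 1.42: Pab(L + b)/(6LEI) = 445/EI
  at 2: point load 144.9 at a = 1.42: Pab(L + a)/(6LEI) = 283.4/EI
  θ_10 = 823.7/EI,  θ_20 = 662.1/EI
Flexibility coefficients: a unit moment at one end gives L/(3EI) there and L/(6EI) at the far end, so f₁₁ = f₂₂ = 2.833/EI and f₁₂ = f₂₁ = 1.417/EI.
Compatibility — zero rotation at each built-in end:
  2.833 M_1 + 1.417 M_2 = 823.7
  1.417 M_1 + 2.833 M_2 = 662.1
Solving the pair gives M_1 = 231.9 kN·m and M_2 = 117.7 kN·m (hogging).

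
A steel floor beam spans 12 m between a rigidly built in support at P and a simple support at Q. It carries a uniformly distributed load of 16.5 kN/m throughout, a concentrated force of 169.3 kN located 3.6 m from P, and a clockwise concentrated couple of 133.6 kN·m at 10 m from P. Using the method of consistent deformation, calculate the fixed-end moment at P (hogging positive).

M_P = 598.4 kN·m

Remove the prop at Q; the released (primary) structure is a cantilever built in at P.
Free-end deflection of the primary structure under the applied loading (downward +):
  UDL 16.5: wL⁴/(8EI) = 42768/EI
  point load 169.3 at a = 3.6: Pa²(3L − a)/(6EI) = 11848/EI
  clockwise couple 133.6 at a = 10: M₀a(2L − a)/(2EI) = 9352/EI
  δ_0 = 63968/EI
Tip deflection under a unit load at Q: L³/(3EI) = 576/EI.
The prop prevents deflection at Q: R_Q = δ_0/δ_{QQ} = 63968/576 = 111.1 kN.
Moment equilibrium about P: M_P = Σ(load moments about P) − R_Q·L = 1931 − 111.1×12 = 598.4 kN·m.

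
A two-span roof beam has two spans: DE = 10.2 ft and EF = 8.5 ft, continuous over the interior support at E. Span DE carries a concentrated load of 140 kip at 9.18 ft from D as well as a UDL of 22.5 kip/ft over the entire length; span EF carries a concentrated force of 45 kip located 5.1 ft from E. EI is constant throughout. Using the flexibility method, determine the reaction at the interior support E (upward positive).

Take M_E as the redundant. Released structure: two simple spans DE and EF with a hinge at E.
End slopes at the hinge E, treating each span as simply supported:
  span DE: point load 140 at a = 9.18: Pab(L + a)/(6LEI) = 415.1/EI
  span DE: UDL 22.5: wL³/(24EI) = 994.9/EI
  span EF: point load 45 at a = 5.1: Pab(L + b)/(6LEI) = 182.1/EI
  relative rotation θ_0 = (1410 + 182.1)/EI = 1592/EI
A unit hogging moment at E produces rotation L₁/(3EI) + L₂/(3EI) = 6.233/EI.
Slope continuity at E: θ_0 = M_E·6.233/EI, so M_E = 1592/6.233 = 255.4 kip·ft (hogging).
Span DE, ΣM about D with M_E applied at E: R_E^{DE}·10.2 = 2456 + 255.4, so R_E^{DE} = 265.8 kip and R_D = 369.5 − 265.8 = 103.7 kip.
Span EF, ΣM about F: R_E^{EF}·8.5 = 153 + 255.4, so R_E^{EF} = 48.05 kip and R_F = 45 − 48.05 = -3.049 kip.
R_E = 265.8 + 48.05 = 313.8 kip.

R_E = 313.8 kip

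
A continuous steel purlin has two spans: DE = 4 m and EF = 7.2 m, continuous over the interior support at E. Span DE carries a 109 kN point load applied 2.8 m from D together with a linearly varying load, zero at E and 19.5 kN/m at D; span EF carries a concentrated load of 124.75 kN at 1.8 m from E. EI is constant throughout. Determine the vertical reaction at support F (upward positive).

Take M_E as the redundant. Released structure: two simple spans DE and EF with a hinge at E.
Discontinuity in slope at E on the released structure — sum the simple-span end rotations:
  span DE: point load 109 at a = 2.8: Pab(L + a)/(6LEI) = 103.8/EI
  span DE: triangular load, peak 19.5: 7w₀L³/(360EI) = 24.27/EI
  span EF: point load 124.75 at a = 1.8: Pab(L + b)/(6LEI) = 353.7/EI
  relative rotation θ_0 = (128 + 353.7)/EI = 481.7/EI
A unit hogging moment at E produces rotation L₁/(3EI) + L₂/(3EI) = 3.733/EI.
Compatibility: M_E·(L₁+L₂)/(3EI) = θ_0, giving M_E = 129 kN·m (hogging).
Span EF, ΣM about F: R_E^{EF}·7.2 = 673.6 + 129, so R_E^{EF} = 111.5 kN and R_F = 124.8 − 111.5 = 13.27 kN.

R_F = 13.27 kN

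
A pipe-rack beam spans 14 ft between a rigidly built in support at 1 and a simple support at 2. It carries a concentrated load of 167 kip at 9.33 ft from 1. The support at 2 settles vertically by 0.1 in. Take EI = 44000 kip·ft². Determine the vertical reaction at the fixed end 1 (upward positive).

R_1 = 80.86 kip

Choose R_2 as the redundant. The primary structure is the cantilever fixed at 1.
Deflection at 2 on the released cantilever, summing each load's contribution:
  point load 167 at a = 9.33: Pa²(3L − a)/(6EI) = 79155/EI
Tip deflection under a unit load at 2: L³/(3EI) = 914.7/EI.
With EI = 44000 kip·ft²: δ_0 = 1.799 ft and δ_{22} = 0.020788 ft/kip.
Compatibility — the beam at 2 must follow the support down by 0.008333 ft: δ_0 − R_2·δ_{22} = 0.008333, so R_2 = (1.799 − 0.008333)/0.020788 = 86.14 kip.
Vertical equilibrium: R_1 = ΣP − R_2 = 167 − 86.14 = 80.86 kip.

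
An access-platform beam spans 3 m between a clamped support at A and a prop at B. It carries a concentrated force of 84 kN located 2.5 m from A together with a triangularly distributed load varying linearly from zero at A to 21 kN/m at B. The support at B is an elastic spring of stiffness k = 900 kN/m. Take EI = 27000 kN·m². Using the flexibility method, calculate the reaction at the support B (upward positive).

Choose R_B as the redundant. The primary structure is the cantilever fixed at A.
Free-end deflection of the primary structure under the applied loading (downward +):
  point load 84 at a = 2.5: Pa²(3L − a)/(6EI) = 568.8/EI
  triangular load, peak 21 at the free end: 11w₀L⁴/(120EI) = 155.9/EI
  δ_0 = 724.7/EI
Flexibility coefficient — unit upward force at B: δ_{BB} = L³/(3EI) = 9/EI.
With EI = 27000 kN·m²: δ_0 = 0.02684 m and δ_{BB} = 0.000333 m/kN.
Compatibility — the spring shortens by R_B/k under the reaction it provides: δ_0 − R_B·δ_{BB} = R_B/k. With 1/k = 0.001111 m/kN, R_B = δ_0 / (δ_{BB} + 1/k) = 0.02684 / (0.000333 + 0.001111) = 18.58 kN.

R_B = 18.58 kN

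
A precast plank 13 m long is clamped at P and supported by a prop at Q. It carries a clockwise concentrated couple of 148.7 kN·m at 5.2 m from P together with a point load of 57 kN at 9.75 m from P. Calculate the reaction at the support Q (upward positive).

Remove the prop at Q; the released (primary) structure is a cantilever built in at P.
Primary-structure tip deflection at Q by superposition:
  clockwise couple 148.7 at a = 5.2: M₀a(2L − a)/(2EI) = 8042/EI
  point load 57 at a = 9.75: Pa²(3L − a)/(6EI) = 26415/EI
  δ_0 = 34457/EI
Tip deflection under a unit load at Q: L³/(3EI) = 732.3/EI.
The prop prevents deflection at Q: R_Q = δ_0/δ_{QQ} = 34457/732.3 = 47.05 kN.

R_Q = 47.05 kN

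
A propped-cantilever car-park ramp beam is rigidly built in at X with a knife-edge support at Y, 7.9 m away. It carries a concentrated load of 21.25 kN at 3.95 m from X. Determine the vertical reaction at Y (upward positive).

R_Y = 6.641 kN

Take the reaction at Y as the redundant and release it; the primary structure is a cantilever fixed at X.
Primary-structure tip deflection at Y by superposition:
  point load 21.25 at a = 3.95: Pa²(3L − a)/(6EI) = 1091/EI
Tip deflection under a unit load at Y: L³/(3EI) = 164.3/EI.
Compatibility at Y: δ_0 − R_Y·δ_{YY} = 0, so R_Y = 1091/164.3 = 6.641 kN.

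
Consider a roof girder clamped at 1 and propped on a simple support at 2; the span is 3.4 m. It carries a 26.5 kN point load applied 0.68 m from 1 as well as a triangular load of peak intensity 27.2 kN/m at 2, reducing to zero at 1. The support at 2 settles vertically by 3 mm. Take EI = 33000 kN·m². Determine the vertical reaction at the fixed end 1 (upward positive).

R_1 = 53.38 kN

Choose R_2 as the redundant. The primary structure is the cantilever fixed at 1.
Free-end deflection of the primary structure under the applied loading (downward +):
  point load 26.5 at a = 0.68: Pa²(3L − a)/(6EI) = 19.44/EI
  triangular load, peak 27.2 at the free end: 11w₀L⁴/(120EI) = 333.2/EI
  δ_0 = 352.6/EI
Flexibility coefficient — unit upward force at 2: δ_{22} = L³/(3EI) = 13.1/EI.
With EI = 33000 kN·m²: δ_0 = 0.010686 m and δ_{22} = 0.000397 m/kN.
Compatibility — the beam at 2 must follow the support down by 0.003 m: δ_0 − R_2·δ_{22} = 0.003, so R_2 = (0.010686 − 0.003)/0.000397 = 19.36 kN.
Vertical equilibrium: R_1 = ΣP − R_2 = 72.74 − 19.36 = 53.38 kN.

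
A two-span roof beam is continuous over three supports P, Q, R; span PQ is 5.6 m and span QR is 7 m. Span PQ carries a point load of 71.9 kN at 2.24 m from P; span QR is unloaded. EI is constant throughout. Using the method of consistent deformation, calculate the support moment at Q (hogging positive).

Release continuity at Q by inserting a hinge; the redundant is the internal moment M_Q. The primary structure is two simply-supported spans PQ and QR.
Discontinuity in slope at Q on the released structure — sum the simple-span end rotations:
  span PQ: point load 71.9 at a = 2.24: Pab(L + a)/(6LEI) = 126.3/EI
  relative rotation θ_0 = (126.3 + 0)/EI = 126.3/EI
A unit hogging moment at Q produces rotation L₁/(3EI) + L₂/(3EI) = 4.2/EI.
Slope continuity at Q: θ_0 = M_Q·4.2/EI, so M_Q = 126.3/4.2 = 30.06 kN·m (hogging).

M_Q = 30.06 kN·m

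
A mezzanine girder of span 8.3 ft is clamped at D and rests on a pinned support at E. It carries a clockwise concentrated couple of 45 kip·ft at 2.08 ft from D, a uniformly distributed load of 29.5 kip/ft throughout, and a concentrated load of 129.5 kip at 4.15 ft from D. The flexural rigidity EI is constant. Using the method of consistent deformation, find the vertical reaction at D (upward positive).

R_D = 238.5 kip

Choose R_E as the redundant. The primary structure is the cantilever fixed at D.
Primary-structure tip deflection at E by superposition:
  clockwise couple 45 at a = 2.08: M₀a(2L − a)/(2EI) = 679.5/EI
  UDL 29.5: wL⁴/(8EI) = 17500/EI
  point load 129.5 at a = 4.15: Pa²(3L − a)/(6EI) = 7713/EI
  δ_0 = 25893/EI
Flexibility coefficient — unit upward force at E: δ_{EE} = L³/(3EI) = 190.6/EI.
The prop prevents deflection at E: R_E = δ_0/δ_{EE} = 25893/190.6 = 135.9 kip.
Vertical equilibrium: R_D = ΣP − R_E = 374.4 − 135.9 = 238.5 kip.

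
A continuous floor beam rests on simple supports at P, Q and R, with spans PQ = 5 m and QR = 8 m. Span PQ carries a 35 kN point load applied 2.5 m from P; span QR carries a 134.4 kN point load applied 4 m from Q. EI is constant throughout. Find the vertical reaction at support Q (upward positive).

R_Q = 129.1 kN

Take M_Q as the redundant. Released structure: two simple spans PQ and QR with a hinge at Q.
End slopes at the hinge Q, treating each span as simply supported:
  span PQ: point load 35 at a = 2.5: Pab(L + a)/(6LEI) = 54.69/EI
  span QR: point load 134.4 at a = 4: Pab(L + b)/(6LEI) = 537.6/EI
  relative rotation θ_0 = (54.69 + 537.6)/EI = 592.3/EI
A unit hogging moment at Q produces rotation L₁/(3EI) + L₂/(3EI) = 4.333/EI.
Compatibility: M_Q·(L₁+L₂)/(3EI) = θ_0, giving M_Q = 136.7 kN·m (hogging).
Span PQ, ΣM about P with M_Q applied at Q: R_Q^{PQ}·5 = 87.5 + 136.7, so R_Q^{PQ} = 44.84 kN and R_P = 35 − 44.84 = -9.836 kN.
Span QR, ΣM about R: R_Q^{QR}·8 = 537.6 + 136.7, so R_Q^{QR} = 84.29 kN and R_R = 134.4 − 84.29 = 50.11 kN.
R_Q = 44.84 + 84.29 = 129.1 kN.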